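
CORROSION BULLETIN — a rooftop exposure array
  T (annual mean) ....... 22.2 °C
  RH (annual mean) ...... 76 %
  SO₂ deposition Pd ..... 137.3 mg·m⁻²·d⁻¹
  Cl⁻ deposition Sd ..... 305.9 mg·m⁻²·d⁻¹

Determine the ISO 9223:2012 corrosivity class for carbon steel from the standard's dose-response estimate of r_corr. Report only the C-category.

carbon steel: T>10 °C ⇒ hinge -0.054·(22.2−10) = -0.6588
  Pd branch = 1.77·Pd^0.52·e^(0.02·RH+f) = 54.15 μm/a
  Sd branch = 0.102·Sd^0.62·e^(0.033·RH+0.04·T) = 105.8 μm/a
  r_corr = 54.15 + 105.8 = 160 μm/a
Category bounds: 80…200 μm/a bracket r_corr ⇒ C5

C5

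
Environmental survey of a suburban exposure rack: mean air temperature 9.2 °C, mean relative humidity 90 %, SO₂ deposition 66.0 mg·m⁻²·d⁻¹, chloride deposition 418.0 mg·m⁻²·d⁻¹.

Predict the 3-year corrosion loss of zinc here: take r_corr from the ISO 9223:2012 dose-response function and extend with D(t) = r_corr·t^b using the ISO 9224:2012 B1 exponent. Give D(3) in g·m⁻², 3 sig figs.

zinc: T≤10 °C ⇒ hinge +0.038·(9.2−10) = -0.0304
  sulphur-dioxide contribution → 4.966 μm/a
  chloride contribution → 2.451 μm/a
  ⇒ r_corr(zinc) = 7.417 μm/a
ISO 9224: D(t) = r_corr · t^b with b = 0.813 (zinc, B1)
  D(3) = 7.417 × 3^0.813 = 7.417 × 2.443 = 18.12 μm
  Mass loss = 18.12 μm × 7.14 g/cm³ = 129.4 g·m⁻²

D(3) = 129 g·m⁻²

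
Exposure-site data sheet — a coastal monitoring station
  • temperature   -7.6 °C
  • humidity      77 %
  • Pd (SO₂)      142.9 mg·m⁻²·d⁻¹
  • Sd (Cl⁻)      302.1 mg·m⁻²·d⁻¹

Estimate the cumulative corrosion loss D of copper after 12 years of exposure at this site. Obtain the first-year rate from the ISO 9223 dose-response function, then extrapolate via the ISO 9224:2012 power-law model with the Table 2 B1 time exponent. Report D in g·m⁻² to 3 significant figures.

copper: T≤10 °C ⇒ hinge +0.126·(-7.6−10) = -2.2176
  SO₂ term: 0.0053·142.9^0.26·exp(0.059·77-2.2176) = 0.197
  Cl⁻ term: 0.01025·302.1^0.27·exp(0.036·77+0.049·-7.6) = 0.5278
  sum: 0.197 + 0.5278 → r_corr = 0.7248 μm/a
ISO 9224: D(t) = r_corr · t^b with b = 0.667 (copper, B1)
  D(12) = 0.7248 × 12^0.667 = 0.7248 × 5.246 = 3.802 μm
  Mass loss = 3.802 μm × 8.96 g/cm³ = 34.07 g·m⁻²

D(12) = 34.1 g·m⁻²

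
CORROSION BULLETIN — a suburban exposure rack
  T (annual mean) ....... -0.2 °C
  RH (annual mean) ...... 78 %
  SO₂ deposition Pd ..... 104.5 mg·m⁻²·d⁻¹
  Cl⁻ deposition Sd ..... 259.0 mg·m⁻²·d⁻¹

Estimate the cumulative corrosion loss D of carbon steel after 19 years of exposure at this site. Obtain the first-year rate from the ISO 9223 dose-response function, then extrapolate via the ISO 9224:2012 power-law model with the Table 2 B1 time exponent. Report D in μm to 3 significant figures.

carbon steel: T≤10 °C ⇒ hinge +0.150·(-0.2−10) = -1.5300
  sulphur-dioxide contribution → 20.46 μm/a
  chloride contribution → 41.61 μm/a
  ⇒ r_corr(carbon steel) = 62.08 μm/a
Long-term exponent b (ISO 9224 Table 2, B1) = 0.523
  D(19) = 62.08 × 19^0.523 = 62.08 × 4.664 = 289.5 μm

D(19) = 290 μm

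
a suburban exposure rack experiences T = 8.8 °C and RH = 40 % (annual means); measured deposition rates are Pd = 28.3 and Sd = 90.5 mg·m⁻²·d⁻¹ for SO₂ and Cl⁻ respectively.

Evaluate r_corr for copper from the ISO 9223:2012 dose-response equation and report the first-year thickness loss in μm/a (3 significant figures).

r_corr = 0.340 μm/a

copper: temperature factor f = +0.126·(-1.2) = -0.1512
  SO₂ term: 0.0053·28.3^0.26·exp(0.059·40-0.1512) = 0.1151
  Sd branch = 0.01025·Sd^0.27·e^(0.036·RH+0.049·T) = 0.2247 μm/a
  sum: 0.1151 + 0.2247 → r_corr = 0.3398 μm/a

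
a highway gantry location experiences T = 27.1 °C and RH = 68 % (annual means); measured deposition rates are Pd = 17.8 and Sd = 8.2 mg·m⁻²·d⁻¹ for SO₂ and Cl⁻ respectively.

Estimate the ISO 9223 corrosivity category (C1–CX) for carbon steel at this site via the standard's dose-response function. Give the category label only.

C2

carbon steel: f(T) = -0.054·(T−10) [T>10 °C] = -0.9234
  sulphur-dioxide contribution → 12.24 μm/a
  chloride contribution → 10.48 μm/a
  ⇒ r_corr(carbon steel) = 22.72 μm/a
ISO 9223 Table 2 (carbon steel): 1.3 < 22.7 ≤ 25 μm/a ⇒ C2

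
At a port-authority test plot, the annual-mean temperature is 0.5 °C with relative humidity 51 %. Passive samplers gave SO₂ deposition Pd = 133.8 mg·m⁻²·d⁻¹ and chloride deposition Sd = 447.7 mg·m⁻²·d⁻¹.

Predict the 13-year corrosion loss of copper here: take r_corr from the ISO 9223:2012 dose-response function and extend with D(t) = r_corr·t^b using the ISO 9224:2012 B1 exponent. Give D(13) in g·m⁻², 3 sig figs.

copper: f(T) = +0.126·(T−10) [T≤10 °C] = -1.1970
  sulphur-dioxide contribution → 0.1159 μm/a
  chloride contribution → 0.3424 μm/a
  ⇒ r_corr(copper) = 0.4583 μm/a
Power-law: D(13) = r_corr · 13^0.667
  D(13) = 0.4583 × 13^0.667 = 0.4583 × 5.534 = 2.536 μm
  Mass loss = 2.536 μm × 8.96 g/cm³ = 22.72 g·m⁻²

D(13) = 22.7 g·m⁻²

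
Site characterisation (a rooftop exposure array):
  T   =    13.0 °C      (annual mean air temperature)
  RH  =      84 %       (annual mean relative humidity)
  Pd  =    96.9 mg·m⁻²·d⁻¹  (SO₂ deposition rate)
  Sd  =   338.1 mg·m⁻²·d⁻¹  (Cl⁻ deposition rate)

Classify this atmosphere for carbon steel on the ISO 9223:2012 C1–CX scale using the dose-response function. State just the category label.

carbon steel: temperature factor f = -0.054·(3.0) = -0.1620
  SO₂ term: 1.77·96.9^0.52·exp(0.02·84-0.1620) = 87.12
  Sd branch = 0.102·Sd^0.62·e^(0.033·RH+0.04·T) = 101.5 μm/a
  r_corr = 87.12 + 101.5 = 188.6 μm/a
189 μm/a falls in (80, 200] for carbon steel → category C5

C5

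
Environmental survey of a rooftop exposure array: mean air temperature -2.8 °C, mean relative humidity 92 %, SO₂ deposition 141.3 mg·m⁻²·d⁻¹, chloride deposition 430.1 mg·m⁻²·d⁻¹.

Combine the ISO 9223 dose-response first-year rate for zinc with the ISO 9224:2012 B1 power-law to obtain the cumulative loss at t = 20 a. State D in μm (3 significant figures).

zinc: T≤10 °C ⇒ hinge +0.038·(-2.8−10) = -0.4864
  Pd branch = 0.0129·Pd^0.44·e^(0.046·RH+f) = 4.823 μm/a
  Cl⁻ term: 0.0175·430.1^0.57·exp(0.008·92+0.085·-2.8) = 0.913
  sum: 4.823 + 0.913 → r_corr = 5.736 μm/a
Long-term exponent b (ISO 9224 Table 2, B1) = 0.813
  D(20) = 5.736 × 20^0.813 = 5.736 × 11.42 = 65.52 μm

D(20) = 65.5 μm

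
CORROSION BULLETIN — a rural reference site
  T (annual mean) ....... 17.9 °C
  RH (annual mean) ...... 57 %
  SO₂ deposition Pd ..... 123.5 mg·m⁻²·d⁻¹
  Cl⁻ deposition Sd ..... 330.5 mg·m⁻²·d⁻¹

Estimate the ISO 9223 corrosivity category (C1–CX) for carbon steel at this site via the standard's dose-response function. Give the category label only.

C5

carbon steel: T>10 °C ⇒ hinge -0.054·(17.9−10) = -0.4266
  Pd branch = 1.77·Pd^0.52·e^(0.02·RH+f) = 44.2 μm/a
  Cl⁻ term: 0.102·330.5^0.62·exp(0.033·57+0.04·17.9) = 49.93
  r_corr = 44.2 + 49.93 = 94.13 μm/a
Category bounds: 80…200 μm/a bracket r_corr ⇒ C5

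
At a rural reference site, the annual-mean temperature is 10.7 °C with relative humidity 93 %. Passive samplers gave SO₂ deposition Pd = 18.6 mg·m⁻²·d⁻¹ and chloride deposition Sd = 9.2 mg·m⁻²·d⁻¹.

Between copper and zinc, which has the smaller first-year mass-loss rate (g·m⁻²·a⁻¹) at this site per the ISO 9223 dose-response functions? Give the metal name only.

zinc

copper: f(T) = -0.080·(T−10) [T>10 °C] = -0.0560
  Pd branch = 0.0053·Pd^0.26·e^(0.059·RH+f) = 2.588 μm/a
  Cl⁻ term: 0.01025·9.2^0.27·exp(0.036·93+0.049·10.7) = 0.8967
  sum: 2.588 + 0.8967 → r_corr = 3.485 μm/a
  mass loss = 3.485 μm/a × 8.96 g/cm³ = 31.23 g·m⁻²·a⁻¹
zinc: f(T) = -0.071·(T−10) [T>10 °C] = -0.0497
  Pd branch = 0.0129·Pd^0.44·e^(0.046·RH+f) = 3.203 μm/a
  Cl⁻ term: 0.0175·9.2^0.57·exp(0.008·93+0.085·10.7) = 0.324
  sum: 3.203 + 0.324 → r_corr = 3.527 μm/a
  mass loss = 3.527 μm/a × 7.14 g/cm³ = 25.18 g·m⁻²·a⁻¹
Ordering by g·m⁻²·a⁻¹: copper (31.2) > zinc (25.2)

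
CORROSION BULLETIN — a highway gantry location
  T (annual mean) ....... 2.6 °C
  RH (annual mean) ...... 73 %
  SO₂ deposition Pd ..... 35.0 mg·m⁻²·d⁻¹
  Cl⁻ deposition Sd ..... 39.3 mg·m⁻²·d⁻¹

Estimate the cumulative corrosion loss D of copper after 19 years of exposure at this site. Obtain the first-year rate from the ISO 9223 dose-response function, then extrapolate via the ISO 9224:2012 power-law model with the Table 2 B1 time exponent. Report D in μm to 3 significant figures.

D(19) = 5.88 μm

copper: T≤10 °C ⇒ hinge +0.126·(2.6−10) = -0.9324
  SO₂ term: 0.0053·35.0^0.26·exp(0.059·73-0.9324) = 0.3902
  Cl⁻ term: 0.01025·39.3^0.27·exp(0.036·73+0.049·2.6) = 0.4344
  r_corr = 0.3902 + 0.4344 = 0.8246 μm/a
Long-term exponent b (ISO 9224 Table 2, B1) = 0.667
  D(19) = 0.8246 × 19^0.667 = 0.8246 × 7.127 = 5.877 μm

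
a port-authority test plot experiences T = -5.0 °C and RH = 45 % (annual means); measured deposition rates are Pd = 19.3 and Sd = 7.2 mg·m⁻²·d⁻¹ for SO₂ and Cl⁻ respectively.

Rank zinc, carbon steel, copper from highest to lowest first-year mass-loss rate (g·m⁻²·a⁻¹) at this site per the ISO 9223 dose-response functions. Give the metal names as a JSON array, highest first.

zinc: temperature factor f = +0.038·(-15.0) = -0.5700
  sulphur-dioxide contribution → 0.2127 μm/a
  chloride contribution → 0.05052 μm/a
  ⇒ r_corr(zinc) = 0.2632 μm/a
  mass loss = 0.2632 μm/a × 7.14 g/cm³ = 1.879 g·m⁻²·a⁻¹
carbon steel: f(T) = +0.150·(T−10) [T≤10 °C] = -2.2500
  sulphur-dioxide contribution → 2.139 μm/a
  chloride contribution → 1.254 μm/a
  total first-year rate 3.393 μm/a
  mass loss = 3.393 μm/a × 7.85 g/cm³ = 26.63 g·m⁻²·a⁻¹
copper: T≤10 °C ⇒ hinge +0.126·(-5.0−10) = -1.8900
  sulphur-dioxide contribution → 0.02459 μm/a
  chloride contribution → 0.06908 μm/a
  total first-year rate 0.09367 μm/a
  mass loss = 0.09367 μm/a × 8.96 g/cm³ = 0.8393 g·m⁻²·a⁻¹
Ordering by g·m⁻²·a⁻¹: carbon steel (26.6) > zinc (1.88) > copper (0.839)

["carbon steel", "zinc", "copper"]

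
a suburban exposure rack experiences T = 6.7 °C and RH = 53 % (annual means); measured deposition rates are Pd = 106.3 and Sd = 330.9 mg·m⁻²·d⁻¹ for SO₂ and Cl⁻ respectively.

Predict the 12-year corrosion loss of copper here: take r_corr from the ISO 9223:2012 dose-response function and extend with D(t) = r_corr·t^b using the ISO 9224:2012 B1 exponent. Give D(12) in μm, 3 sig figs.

copper: temperature factor f = +0.126·(-3.3) = -0.4158
  SO₂ term: 0.0053·106.3^0.26·exp(0.059·53-0.4158) = 0.2683
  Cl⁻ term: 0.01025·330.9^0.27·exp(0.036·53+0.049·6.7) = 0.4595
  sum: 0.2683 + 0.4595 → r_corr = 0.7278 μm/a
ISO 9224: D(t) = r_corr · t^b with b = 0.667 (copper, B1)
  D(12) = 0.7278 × 12^0.667 = 0.7278 × 5.246 = 3.818 μm

D(12) = 3.82 μm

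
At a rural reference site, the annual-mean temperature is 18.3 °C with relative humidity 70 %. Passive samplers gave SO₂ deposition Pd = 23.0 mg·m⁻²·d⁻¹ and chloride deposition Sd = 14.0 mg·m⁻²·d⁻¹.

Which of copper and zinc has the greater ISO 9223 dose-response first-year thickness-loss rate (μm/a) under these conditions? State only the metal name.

zinc

copper: T>10 °C ⇒ hinge -0.080·(18.3−10) = -0.6640
  SO₂ term: 0.0053·23.0^0.26·exp(0.059·70-0.6640) = 0.3833
  Cl⁻ term: 0.01025·14.0^0.27·exp(0.036·70+0.049·18.3) = 0.6368
  r_corr = 0.3833 + 0.6368 = 1.02 μm/a
zinc: T>10 °C ⇒ hinge -0.071·(18.3−10) = -0.5893
  Pd branch = 0.0129·Pd^0.44·e^(0.046·RH+f) = 0.7116 μm/a
  Cl⁻ term: 0.0175·14.0^0.57·exp(0.008·70+0.085·18.3) = 0.6533
  r_corr = 0.7116 + 0.6533 = 1.365 μm/a
Ordering by μm/a: zinc (1.36) > copper (1.02)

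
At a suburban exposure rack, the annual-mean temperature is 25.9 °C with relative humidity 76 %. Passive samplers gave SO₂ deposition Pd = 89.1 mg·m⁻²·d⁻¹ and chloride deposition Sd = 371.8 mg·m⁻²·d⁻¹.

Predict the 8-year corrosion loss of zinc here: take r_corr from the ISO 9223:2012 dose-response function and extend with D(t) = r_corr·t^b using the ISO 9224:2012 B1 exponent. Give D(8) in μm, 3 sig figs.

zinc: temperature factor f = -0.071·(15.9) = -1.1289
  sulphur-dioxide contribution → 0.9921 μm/a
  chloride contribution → 8.477 μm/a
  ⇒ r_corr(zinc) = 9.47 μm/a
ISO 9224: D(t) = r_corr · t^b with b = 0.813 (zinc, B1)
  D(8) = 9.47 × 8^0.813 = 9.47 × 5.423 = 51.35 μm

D(8) = 51.4 μm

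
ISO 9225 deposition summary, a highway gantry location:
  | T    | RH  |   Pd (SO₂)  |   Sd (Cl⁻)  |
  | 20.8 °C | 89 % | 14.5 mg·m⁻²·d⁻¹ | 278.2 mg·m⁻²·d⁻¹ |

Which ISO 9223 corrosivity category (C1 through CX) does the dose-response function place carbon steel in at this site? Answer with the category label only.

carbon steel: T>10 °C ⇒ hinge -0.054·(20.8−10) = -0.5832
  SO₂ term: 1.77·14.5^0.52·exp(0.02·89-0.5832) = 23.53
  Sd branch = 0.102·Sd^0.62·e^(0.033·RH+0.04·T) = 144.9 μm/a
  sum: 23.53 + 144.9 → r_corr = 168.4 μm/a
Category bounds: 80…200 μm/a bracket r_corr ⇒ C5

C5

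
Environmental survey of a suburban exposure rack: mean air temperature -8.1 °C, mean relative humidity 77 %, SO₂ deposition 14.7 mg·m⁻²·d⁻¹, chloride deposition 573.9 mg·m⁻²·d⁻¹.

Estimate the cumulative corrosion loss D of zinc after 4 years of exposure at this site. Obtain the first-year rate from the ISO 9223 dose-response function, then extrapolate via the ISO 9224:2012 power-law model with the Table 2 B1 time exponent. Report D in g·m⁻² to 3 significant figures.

D(4) = 29.5 g·m⁻²

zinc: f(T) = +0.038·(T−10) [T≤10 °C] = -0.6878
  SO₂ term: 0.0129·14.7^0.44·exp(0.046·77-0.6878) = 0.7308
  Cl⁻ term: 0.0175·573.9^0.57·exp(0.008·77+0.085·-8.1) = 0.6083
  r_corr = 0.7308 + 0.6083 = 1.339 μm/a
Power-law: D(4) = r_corr · 4^0.813
  D(4) = 1.339 × 4^0.813 = 1.339 × 3.087 = 4.133 μm
  Mass loss = 4.133 μm × 7.14 g/cm³ = 29.51 g·m⁻²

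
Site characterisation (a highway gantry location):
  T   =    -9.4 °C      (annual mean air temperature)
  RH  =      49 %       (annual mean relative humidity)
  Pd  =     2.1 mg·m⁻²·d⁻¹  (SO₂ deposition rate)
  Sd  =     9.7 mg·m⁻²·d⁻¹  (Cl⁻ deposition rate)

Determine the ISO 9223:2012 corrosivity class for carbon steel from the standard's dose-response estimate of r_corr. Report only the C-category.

C2

carbon steel: T≤10 °C ⇒ hinge +0.150·(-9.4−10) = -2.9100
  SO₂ term: 1.77·2.1^0.52·exp(0.02·49-2.9100) = 0.3779
  Sd branch = 0.102·Sd^0.62·e^(0.033·RH+0.04·T) = 1.443 μm/a
  sum: 0.3779 + 1.443 → r_corr = 1.821 μm/a
ISO 9223 Table 2 (carbon steel): 1.3 < 1.82 ≤ 25 μm/a ⇒ C2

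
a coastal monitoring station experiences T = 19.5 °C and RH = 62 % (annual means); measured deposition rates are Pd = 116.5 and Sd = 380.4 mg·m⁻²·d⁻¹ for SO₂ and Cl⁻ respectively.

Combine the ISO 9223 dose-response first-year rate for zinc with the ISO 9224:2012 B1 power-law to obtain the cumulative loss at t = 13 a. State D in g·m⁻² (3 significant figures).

zinc: f(T) = -0.071·(T−10) [T>10 °C] = -0.6745
  Pd branch = 0.0129·Pd^0.44·e^(0.046·RH+f) = 0.9235 μm/a
  Sd branch = 0.0175·Sd^0.57·e^(0.008·RH+0.085·T) = 4.457 μm/a
  sum: 0.9235 + 4.457 → r_corr = 5.38 μm/a
Long-term exponent b (ISO 9224 Table 2, B1) = 0.813
  D(13) = 5.38 × 13^0.813 = 5.38 × 8.047 = 43.3 μm
  Mass loss = 43.3 μm × 7.14 g/cm³ = 309.1 g·m⁻²

D(13) = 309 g·m⁻²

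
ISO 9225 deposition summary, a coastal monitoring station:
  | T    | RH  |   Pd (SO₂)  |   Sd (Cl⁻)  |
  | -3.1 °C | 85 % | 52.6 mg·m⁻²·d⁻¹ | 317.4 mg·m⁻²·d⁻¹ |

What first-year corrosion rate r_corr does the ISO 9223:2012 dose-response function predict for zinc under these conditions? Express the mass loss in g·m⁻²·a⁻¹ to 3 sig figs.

r_corr = 21.0 g·m⁻²·a⁻¹

zinc: temperature factor f = +0.038·(-13.1) = -0.4978
  sulphur-dioxide contribution → 2.237 μm/a
  chloride contribution → 0.7077 μm/a
  ⇒ r_corr(zinc) = 2.945 μm/a
Convert to mass loss: 2.945 μm/a × 7.14 g/cm³ = 21.03 g·m⁻²·a⁻¹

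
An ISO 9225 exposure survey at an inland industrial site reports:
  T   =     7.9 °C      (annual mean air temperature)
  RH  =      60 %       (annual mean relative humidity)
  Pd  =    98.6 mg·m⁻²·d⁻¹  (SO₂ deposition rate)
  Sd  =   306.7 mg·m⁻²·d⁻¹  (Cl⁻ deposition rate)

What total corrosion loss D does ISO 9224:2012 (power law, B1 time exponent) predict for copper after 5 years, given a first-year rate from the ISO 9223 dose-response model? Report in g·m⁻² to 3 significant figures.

D(5) = 28.2 g·m⁻²

copper: temperature factor f = +0.126·(-2.1) = -0.2646
  sulphur-dioxide contribution → 0.4626 μm/a
  chloride contribution → 0.6142 μm/a
  ⇒ r_corr(copper) = 1.077 μm/a
Long-term exponent b (ISO 9224 Table 2, B1) = 0.667
  D(5) = 1.077 × 5^0.667 = 1.077 × 2.926 = 3.15 μm
  Mass loss = 3.15 μm × 8.96 g/cm³ = 28.23 g·m⁻²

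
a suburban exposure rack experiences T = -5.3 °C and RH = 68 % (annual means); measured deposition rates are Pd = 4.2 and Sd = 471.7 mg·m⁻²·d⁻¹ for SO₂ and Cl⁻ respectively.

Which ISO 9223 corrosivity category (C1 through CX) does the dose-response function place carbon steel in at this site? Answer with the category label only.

C3

carbon steel: T≤10 °C ⇒ hinge +0.150·(-5.3−10) = -2.2950
  SO₂ term: 1.77·4.2^0.52·exp(0.02·68-2.2950) = 1.466
  Cl⁻ term: 0.102·471.7^0.62·exp(0.033·68+0.04·-5.3) = 35.38
  r_corr = 1.466 + 35.38 = 36.85 μm/a
Category bounds: 25…50 μm/a bracket r_corr ⇒ C3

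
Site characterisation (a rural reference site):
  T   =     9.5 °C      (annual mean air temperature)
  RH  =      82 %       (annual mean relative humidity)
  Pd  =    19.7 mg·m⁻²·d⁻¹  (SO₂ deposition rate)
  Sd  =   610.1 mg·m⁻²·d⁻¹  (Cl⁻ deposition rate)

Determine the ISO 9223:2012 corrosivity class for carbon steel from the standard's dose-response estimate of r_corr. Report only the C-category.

C5

carbon steel: f(T) = +0.150·(T−10) [T≤10 °C] = -0.0750
  sulphur-dioxide contribution → 39.88 μm/a
  chloride contribution → 119.1 μm/a
  ⇒ r_corr(carbon steel) = 158.9 μm/a
159 μm/a falls in (80, 200] for carbon steel → category C5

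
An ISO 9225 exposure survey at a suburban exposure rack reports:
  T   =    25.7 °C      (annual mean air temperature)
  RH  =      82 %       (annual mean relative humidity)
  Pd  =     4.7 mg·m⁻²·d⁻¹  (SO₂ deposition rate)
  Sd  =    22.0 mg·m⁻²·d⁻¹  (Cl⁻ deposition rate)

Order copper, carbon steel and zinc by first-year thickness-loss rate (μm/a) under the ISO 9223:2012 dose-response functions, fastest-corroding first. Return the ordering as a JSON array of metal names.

["carbon steel", "zinc", "copper"]

copper: temperature factor f = -0.080·(15.7) = -1.2560
  SO₂ term: 0.0053·4.7^0.26·exp(0.059·82-1.2560) = 0.2849
  Cl⁻ term: 0.01025·22.0^0.27·exp(0.036·82+0.049·25.7) = 1.593
  sum: 0.2849 + 1.593 → r_corr = 1.878 μm/a
carbon steel: f(T) = -0.054·(T−10) [T>10 °C] = -0.8478
  SO₂ term: 1.77·4.7^0.52·exp(0.02·82-0.8478) = 8.74
  Cl⁻ term: 0.102·22.0^0.62·exp(0.033·82+0.04·25.7) = 29.01
  sum: 8.74 + 29.01 → r_corr = 37.75 μm/a
zinc: f(T) = -0.071·(T−10) [T>10 °C] = -1.1147
  Pd branch = 0.0129·Pd^0.44·e^(0.046·RH+f) = 0.3634 μm/a
  Sd branch = 0.0175·Sd^0.57·e^(0.008·RH+0.085·T) = 1.745 μm/a
  r_corr = 0.3634 + 1.745 = 2.109 μm/a
Ordering by μm/a: carbon steel (37.8) > zinc (2.11) > copper (1.88)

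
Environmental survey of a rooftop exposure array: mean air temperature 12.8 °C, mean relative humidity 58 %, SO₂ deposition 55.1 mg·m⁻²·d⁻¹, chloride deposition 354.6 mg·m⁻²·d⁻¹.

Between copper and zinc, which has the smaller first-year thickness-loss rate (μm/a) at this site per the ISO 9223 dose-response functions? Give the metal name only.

copper: temperature factor f = -0.080·(2.8) = -0.2240
  SO₂ term: 0.0053·55.1^0.26·exp(0.059·58-0.2240) = 0.368
  Sd branch = 0.01025·Sd^0.27·e^(0.036·RH+0.049·T) = 0.7557 μm/a
  sum: 0.368 + 0.7557 → r_corr = 1.124 μm/a
zinc: f(T) = -0.071·(T−10) [T>10 °C] = -0.1988
  Pd branch = 0.0129·Pd^0.44·e^(0.046·RH+f) = 0.8893 μm/a
  Cl⁻ term: 0.0175·354.6^0.57·exp(0.008·58+0.085·12.8) = 2.346
  sum: 0.8893 + 2.346 → r_corr = 3.236 μm/a
Ordering by μm/a: zinc (3.24) > copper (1.12)

copper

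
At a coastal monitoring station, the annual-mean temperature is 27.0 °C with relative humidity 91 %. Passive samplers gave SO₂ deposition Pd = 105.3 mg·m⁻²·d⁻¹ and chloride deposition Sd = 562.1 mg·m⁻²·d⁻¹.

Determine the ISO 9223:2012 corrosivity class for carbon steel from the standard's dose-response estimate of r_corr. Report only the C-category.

carbon steel: T>10 °C ⇒ hinge -0.054·(27.0−10) = -0.9180
  SO₂ term: 1.77·105.3^0.52·exp(0.02·91-0.9180) = 49.13
  Sd branch = 0.102·Sd^0.62·e^(0.033·RH+0.04·T) = 306.7 μm/a
  sum: 49.13 + 306.7 → r_corr = 355.8 μm/a
356 μm/a falls in (200, 700] for carbon steel → category CX

CX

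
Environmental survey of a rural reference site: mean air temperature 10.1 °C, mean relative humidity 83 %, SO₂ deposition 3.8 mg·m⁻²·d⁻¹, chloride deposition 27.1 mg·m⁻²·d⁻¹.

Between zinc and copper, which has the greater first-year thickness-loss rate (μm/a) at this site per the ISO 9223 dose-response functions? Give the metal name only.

zinc: f(T) = -0.071·(T−10) [T>10 °C] = -0.0071
  SO₂ term: 0.0129·3.8^0.44·exp(0.046·83-0.0071) = 1.049
  Cl⁻ term: 0.0175·27.1^0.57·exp(0.008·83+0.085·10.1) = 0.5261
  sum: 1.049 + 0.5261 → r_corr = 1.575 μm/a
copper: temperature factor f = -0.080·(0.1) = -0.0080
  Pd branch = 0.0053·Pd^0.26·e^(0.059·RH+f) = 0.9961 μm/a
  Sd branch = 0.01025·Sd^0.27·e^(0.036·RH+0.049·T) = 0.8133 μm/a
  r_corr = 0.9961 + 0.8133 = 1.809 μm/a
Ordering by μm/a: copper (1.81) > zinc (1.58)

copper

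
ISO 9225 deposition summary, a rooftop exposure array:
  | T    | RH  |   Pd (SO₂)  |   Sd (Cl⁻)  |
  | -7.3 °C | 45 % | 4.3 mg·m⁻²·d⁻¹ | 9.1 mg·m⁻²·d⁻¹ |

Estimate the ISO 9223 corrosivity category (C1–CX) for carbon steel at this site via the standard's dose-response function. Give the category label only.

carbon steel: f(T) = +0.150·(T−10) [T≤10 °C] = -2.5950
  sulphur-dioxide contribution → 0.6938 μm/a
  chloride contribution → 1.322 μm/a
  total first-year rate 2.016 μm/a
2.02 μm/a falls in (1.3, 25] for carbon steel → category C2

C2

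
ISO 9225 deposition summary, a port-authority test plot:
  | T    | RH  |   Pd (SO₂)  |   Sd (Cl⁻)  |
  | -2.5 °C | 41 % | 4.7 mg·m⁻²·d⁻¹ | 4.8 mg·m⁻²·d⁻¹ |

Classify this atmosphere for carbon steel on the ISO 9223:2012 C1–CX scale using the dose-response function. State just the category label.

carbon steel: temperature factor f = +0.150·(-12.5) = -1.8750
  SO₂ term: 1.77·4.7^0.52·exp(0.02·41-1.8750) = 1.378
  Sd branch = 0.102·Sd^0.62·e^(0.033·RH+0.04·T) = 0.9444 μm/a
  r_corr = 1.378 + 0.9444 = 2.322 μm/a
2.32 μm/a falls in (1.3, 25] for carbon steel → category C2

C2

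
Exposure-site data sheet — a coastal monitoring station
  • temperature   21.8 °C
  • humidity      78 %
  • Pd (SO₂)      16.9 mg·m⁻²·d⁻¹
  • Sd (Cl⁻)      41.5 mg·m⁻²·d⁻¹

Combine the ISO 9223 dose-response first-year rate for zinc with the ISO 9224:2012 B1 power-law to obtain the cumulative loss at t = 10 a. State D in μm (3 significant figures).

D(10) = 15.9 μm

zinc: f(T) = -0.071·(T−10) [T>10 °C] = -0.8378
  sulphur-dioxide contribution → 0.7003 μm/a
  chloride contribution → 1.742 μm/a
  ⇒ r_corr(zinc) = 2.442 μm/a
ISO 9224: D(t) = r_corr · t^b with b = 0.813 (zinc, B1)
  D(10) = 2.442 × 10^0.813 = 2.442 × 6.501 = 15.88 μm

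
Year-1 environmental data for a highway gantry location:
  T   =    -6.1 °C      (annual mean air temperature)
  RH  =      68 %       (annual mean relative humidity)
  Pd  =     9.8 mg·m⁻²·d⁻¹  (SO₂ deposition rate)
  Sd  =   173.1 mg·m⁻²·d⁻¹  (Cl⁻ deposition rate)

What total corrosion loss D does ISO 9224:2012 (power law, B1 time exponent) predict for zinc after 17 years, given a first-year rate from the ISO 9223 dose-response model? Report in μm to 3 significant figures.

D(17) = 7.75 μm

zinc: T≤10 °C ⇒ hinge +0.038·(-6.1−10) = -0.6118
  SO₂ term: 0.0129·9.8^0.44·exp(0.046·68-0.6118) = 0.436
  Cl⁻ term: 0.0175·173.1^0.57·exp(0.008·68+0.085·-6.1) = 0.3388
  r_corr = 0.436 + 0.3388 = 0.7748 μm/a
ISO 9224: D(t) = r_corr · t^b with b = 0.813 (zinc, B1)
  D(17) = 0.7748 × 17^0.813 = 0.7748 × 10.01 = 7.754 μm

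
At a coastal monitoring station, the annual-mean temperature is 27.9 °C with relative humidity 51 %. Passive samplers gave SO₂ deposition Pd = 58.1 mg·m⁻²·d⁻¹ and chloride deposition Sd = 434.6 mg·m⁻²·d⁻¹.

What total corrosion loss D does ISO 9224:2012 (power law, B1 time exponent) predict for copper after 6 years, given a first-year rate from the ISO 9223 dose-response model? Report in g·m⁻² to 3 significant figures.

D(6) = 40.7 g·m⁻²

copper: temperature factor f = -0.080·(17.9) = -1.4320
  SO₂ term: 0.0053·58.1^0.26·exp(0.059·51-1.4320) = 0.07376
  Sd branch = 0.01025·Sd^0.27·e^(0.036·RH+0.049·T) = 1.3 μm/a
  r_corr = 0.07376 + 1.3 = 1.374 μm/a
ISO 9224: D(t) = r_corr · t^b with b = 0.667 (copper, B1)
  D(6) = 1.374 × 6^0.667 = 1.374 × 3.304 = 4.54 μm
  Mass loss = 4.54 μm × 8.96 g/cm³ = 40.68 g·m⁻²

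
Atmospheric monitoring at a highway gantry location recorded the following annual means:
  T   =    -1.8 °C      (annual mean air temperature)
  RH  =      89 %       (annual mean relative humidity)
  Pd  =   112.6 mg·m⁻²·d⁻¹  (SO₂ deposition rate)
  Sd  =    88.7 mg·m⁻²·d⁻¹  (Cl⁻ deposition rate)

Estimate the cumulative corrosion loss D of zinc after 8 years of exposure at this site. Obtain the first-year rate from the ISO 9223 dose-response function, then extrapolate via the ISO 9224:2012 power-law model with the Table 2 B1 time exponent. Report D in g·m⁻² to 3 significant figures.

zinc: temperature factor f = +0.038·(-11.8) = -0.4484
  SO₂ term: 0.0129·112.6^0.44·exp(0.046·89-0.4484) = 3.949
  Cl⁻ term: 0.0175·88.7^0.57·exp(0.008·89+0.085·-1.8) = 0.3946
  r_corr = 3.949 + 0.3946 = 4.344 μm/a
Power-law: D(8) = r_corr · 8^0.813
  D(8) = 4.344 × 8^0.813 = 4.344 × 5.423 = 23.56 μm
  Mass loss = 23.56 μm × 7.14 g/cm³ = 168.2 g·m⁻²

D(8) = 168 g·m⁻²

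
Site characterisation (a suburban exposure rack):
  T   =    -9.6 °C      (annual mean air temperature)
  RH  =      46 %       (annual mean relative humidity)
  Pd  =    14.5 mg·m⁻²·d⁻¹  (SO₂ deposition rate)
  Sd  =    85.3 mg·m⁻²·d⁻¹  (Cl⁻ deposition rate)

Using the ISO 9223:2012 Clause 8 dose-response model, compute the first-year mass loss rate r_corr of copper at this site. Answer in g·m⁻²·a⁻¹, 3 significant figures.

copper: temperature factor f = +0.126·(-19.6) = -2.4696
  SO₂ term: 0.0053·14.5^0.26·exp(0.059·46-2.4696) = 0.01356
  Sd branch = 0.01025·Sd^0.27·e^(0.036·RH+0.049·T) = 0.1114 μm/a
  sum: 0.01356 + 0.1114 → r_corr = 0.125 μm/a
Convert to mass loss: 0.125 μm/a × 8.96 g/cm³ = 1.12 g·m⁻²·a⁻¹

r_corr = 1.12 g·m⁻²·a⁻¹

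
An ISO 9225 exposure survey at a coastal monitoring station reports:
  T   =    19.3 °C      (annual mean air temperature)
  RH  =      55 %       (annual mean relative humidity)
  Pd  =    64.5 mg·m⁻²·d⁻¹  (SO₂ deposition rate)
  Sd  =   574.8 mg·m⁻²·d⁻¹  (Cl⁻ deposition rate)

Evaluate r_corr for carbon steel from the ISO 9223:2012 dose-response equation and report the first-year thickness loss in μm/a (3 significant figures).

carbon steel: T>10 °C ⇒ hinge -0.054·(19.3−10) = -0.5022
  SO₂ term: 1.77·64.5^0.52·exp(0.02·55-0.5022) = 28.09
  Sd branch = 0.102·Sd^0.62·e^(0.033·RH+0.04·T) = 69.67 μm/a
  sum: 28.09 + 69.67 → r_corr = 97.76 μm/a

r_corr = 97.8 μm/a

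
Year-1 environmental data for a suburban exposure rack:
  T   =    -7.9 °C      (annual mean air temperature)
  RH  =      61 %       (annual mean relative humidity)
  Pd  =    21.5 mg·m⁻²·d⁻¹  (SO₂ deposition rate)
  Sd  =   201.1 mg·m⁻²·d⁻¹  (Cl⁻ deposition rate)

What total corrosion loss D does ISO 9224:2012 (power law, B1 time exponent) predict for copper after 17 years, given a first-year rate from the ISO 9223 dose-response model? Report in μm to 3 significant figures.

copper: f(T) = +0.126·(T−10) [T≤10 °C] = -2.2554
  SO₂ term: 0.0053·21.5^0.26·exp(0.059·61-2.2554) = 0.04511
  Sd branch = 0.01025·Sd^0.27·e^(0.036·RH+0.049·T) = 0.262 μm/a
  sum: 0.04511 + 0.262 → r_corr = 0.3071 μm/a
Power-law: D(17) = r_corr · 17^0.667
  D(17) = 0.3071 × 17^0.667 = 0.3071 × 6.618 = 2.032 μm

D(17) = 2.03 μm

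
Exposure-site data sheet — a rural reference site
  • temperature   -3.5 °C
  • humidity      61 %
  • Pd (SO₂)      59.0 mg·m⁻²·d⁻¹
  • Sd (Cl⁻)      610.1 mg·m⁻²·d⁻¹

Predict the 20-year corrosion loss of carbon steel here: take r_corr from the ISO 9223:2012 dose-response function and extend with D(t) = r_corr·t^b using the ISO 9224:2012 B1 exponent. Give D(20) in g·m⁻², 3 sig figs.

D(20) = 1.58e+03 g·m⁻²

carbon steel: T≤10 °C ⇒ hinge +0.150·(-3.5−10) = -2.0250
  sulphur-dioxide contribution → 6.595 μm/a
  chloride contribution → 35.4 μm/a
  total first-year rate 41.99 μm/a
Power-law: D(20) = r_corr · 20^0.523
  D(20) = 41.99 × 20^0.523 = 41.99 × 4.791 = 201.2 μm
  Mass loss = 201.2 μm × 7.85 g/cm³ = 1579 g·m⁻²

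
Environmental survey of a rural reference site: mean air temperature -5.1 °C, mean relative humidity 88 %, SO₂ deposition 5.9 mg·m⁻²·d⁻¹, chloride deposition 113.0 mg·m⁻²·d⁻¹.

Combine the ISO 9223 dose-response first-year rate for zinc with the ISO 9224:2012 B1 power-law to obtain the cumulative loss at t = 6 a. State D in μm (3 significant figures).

zinc: temperature factor f = +0.038·(-15.1) = -0.5738
  SO₂ term: 0.0129·5.9^0.44·exp(0.046·88-0.5738) = 0.9091
  Cl⁻ term: 0.0175·113.0^0.57·exp(0.008·88+0.085·-5.1) = 0.3394
  r_corr = 0.9091 + 0.3394 = 1.249 μm/a
Long-term exponent b (ISO 9224 Table 2, B1) = 0.813
  D(6) = 1.249 × 6^0.813 = 1.249 × 4.292 = 5.358 μm

D(6) = 5.36 μm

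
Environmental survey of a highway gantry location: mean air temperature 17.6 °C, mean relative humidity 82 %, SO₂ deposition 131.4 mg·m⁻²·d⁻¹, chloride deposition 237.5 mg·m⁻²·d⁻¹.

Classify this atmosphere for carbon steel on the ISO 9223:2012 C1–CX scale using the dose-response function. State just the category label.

C5

carbon steel: temperature factor f = -0.054·(7.6) = -0.4104
  sulphur-dioxide contribution → 76.5 μm/a
  chloride contribution → 91.72 μm/a
  total first-year rate 168.2 μm/a
Category bounds: 80…200 μm/a bracket r_corr ⇒ C5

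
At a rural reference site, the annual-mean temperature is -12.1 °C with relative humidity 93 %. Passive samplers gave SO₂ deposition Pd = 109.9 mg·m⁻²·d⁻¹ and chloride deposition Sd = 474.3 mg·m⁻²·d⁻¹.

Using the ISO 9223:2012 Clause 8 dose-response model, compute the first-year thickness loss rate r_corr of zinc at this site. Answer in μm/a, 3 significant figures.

r_corr = 3.62 μm/a

zinc: f(T) = +0.038·(T−10) [T≤10 °C] = -0.8398
  Pd branch = 0.0129·Pd^0.44·e^(0.046·RH+f) = 3.176 μm/a
  Cl⁻ term: 0.0175·474.3^0.57·exp(0.008·93+0.085·-12.1) = 0.4414
  r_corr = 3.176 + 0.4414 = 3.617 μm/a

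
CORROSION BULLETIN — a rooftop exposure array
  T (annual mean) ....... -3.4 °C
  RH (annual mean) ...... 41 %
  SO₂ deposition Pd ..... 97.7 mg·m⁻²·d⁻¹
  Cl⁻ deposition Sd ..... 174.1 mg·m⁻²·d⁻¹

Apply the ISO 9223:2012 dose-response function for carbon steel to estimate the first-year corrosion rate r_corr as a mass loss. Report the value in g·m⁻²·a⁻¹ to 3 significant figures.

r_corr = 112 g·m⁻²·a⁻¹

carbon steel: temperature factor f = +0.150·(-13.4) = -2.0100
  sulphur-dioxide contribution → 5.833 μm/a
  chloride contribution → 8.442 μm/a
  total first-year rate 14.27 μm/a
Convert to mass loss: 14.27 μm/a × 7.85 g/cm³ = 112.1 g·m⁻²·a⁻¹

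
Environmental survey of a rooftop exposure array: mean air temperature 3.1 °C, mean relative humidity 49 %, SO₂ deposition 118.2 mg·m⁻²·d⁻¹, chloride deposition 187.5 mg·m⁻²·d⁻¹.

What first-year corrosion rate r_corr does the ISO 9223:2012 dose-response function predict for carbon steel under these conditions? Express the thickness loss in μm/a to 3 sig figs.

r_corr = 35.0 μm/a

carbon steel: f(T) = +0.150·(T−10) [T≤10 °C] = -1.0350
  SO₂ term: 1.77·118.2^0.52·exp(0.02·49-1.0350) = 20.04
  Cl⁻ term: 0.102·187.5^0.62·exp(0.033·49+0.04·3.1) = 14.93
  r_corr = 20.04 + 14.93 = 34.96 μm/a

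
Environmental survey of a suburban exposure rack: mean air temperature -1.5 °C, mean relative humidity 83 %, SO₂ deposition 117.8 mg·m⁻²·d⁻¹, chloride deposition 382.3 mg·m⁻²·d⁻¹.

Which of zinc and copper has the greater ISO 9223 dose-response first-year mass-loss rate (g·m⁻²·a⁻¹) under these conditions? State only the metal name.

zinc

zinc: temperature factor f = +0.038·(-11.5) = -0.4370
  Pd branch = 0.0129·Pd^0.44·e^(0.046·RH+f) = 3.092 μm/a
  Cl⁻ term: 0.0175·382.3^0.57·exp(0.008·83+0.085·-1.5) = 0.8872
  r_corr = 3.092 + 0.8872 = 3.979 μm/a
  mass loss = 3.979 μm/a × 7.14 g/cm³ = 28.41 g·m⁻²·a⁻¹
copper: temperature factor f = +0.126·(-11.5) = -1.4490
  Pd branch = 0.0053·Pd^0.26·e^(0.059·RH+f) = 0.5757 μm/a
  Sd branch = 0.01025·Sd^0.27·e^(0.036·RH+0.049·T) = 0.9413 μm/a
  sum: 0.5757 + 0.9413 → r_corr = 1.517 μm/a
  mass loss = 1.517 μm/a × 8.96 g/cm³ = 13.59 g·m⁻²·a⁻¹
Ordering by g·m⁻²·a⁻¹: zinc (28.4) > copper (13.6)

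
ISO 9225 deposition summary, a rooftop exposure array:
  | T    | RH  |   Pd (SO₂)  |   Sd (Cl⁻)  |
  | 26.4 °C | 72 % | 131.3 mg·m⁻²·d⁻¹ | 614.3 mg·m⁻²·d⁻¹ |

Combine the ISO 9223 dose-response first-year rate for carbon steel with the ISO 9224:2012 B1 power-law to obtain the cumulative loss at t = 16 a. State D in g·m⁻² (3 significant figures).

D(16) = 6.96e+03 g·m⁻²

carbon steel: temperature factor f = -0.054·(16.4) = -0.8856
  SO₂ term: 1.77·131.3^0.52·exp(0.02·72-0.8856) = 38.93
  Cl⁻ term: 0.102·614.3^0.62·exp(0.033·72+0.04·26.4) = 169
  sum: 38.93 + 169 → r_corr = 207.9 μm/a
Long-term exponent b (ISO 9224 Table 2, B1) = 0.523
  D(16) = 207.9 × 16^0.523 = 207.9 × 4.263 = 886.5 μm
  Mass loss = 886.5 μm × 7.85 g/cm³ = 6959 g·m⁻²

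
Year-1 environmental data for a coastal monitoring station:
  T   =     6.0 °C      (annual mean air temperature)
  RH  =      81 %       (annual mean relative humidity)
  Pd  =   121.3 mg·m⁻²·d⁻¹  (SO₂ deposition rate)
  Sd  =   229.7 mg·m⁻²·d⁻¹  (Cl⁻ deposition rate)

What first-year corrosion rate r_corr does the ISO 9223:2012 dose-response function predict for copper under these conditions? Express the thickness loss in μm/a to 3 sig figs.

copper: f(T) = +0.126·(T−10) [T≤10 °C] = -0.5040
  SO₂ term: 0.0053·121.3^0.26·exp(0.059·81-0.5040) = 1.326
  Cl⁻ term: 0.01025·229.7^0.27·exp(0.036·81+0.049·6.0) = 1.102
  r_corr = 1.326 + 1.102 = 2.429 μm/a

r_corr = 2.43 μm/a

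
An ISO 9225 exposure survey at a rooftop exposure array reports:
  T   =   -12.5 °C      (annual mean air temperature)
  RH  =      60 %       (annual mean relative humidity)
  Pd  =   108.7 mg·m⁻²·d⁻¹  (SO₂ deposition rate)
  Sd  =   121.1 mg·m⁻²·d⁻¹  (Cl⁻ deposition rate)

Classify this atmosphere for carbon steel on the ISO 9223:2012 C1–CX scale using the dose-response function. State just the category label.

C2

carbon steel: T≤10 °C ⇒ hinge +0.150·(-12.5−10) = -3.3750
  Pd branch = 1.77·Pd^0.52·e^(0.02·RH+f) = 2.303 μm/a
  Cl⁻ term: 0.102·121.1^0.62·exp(0.033·60+0.04·-12.5) = 8.768
  sum: 2.303 + 8.768 → r_corr = 11.07 μm/a
11.1 μm/a falls in (1.3, 25] for carbon steel → category C2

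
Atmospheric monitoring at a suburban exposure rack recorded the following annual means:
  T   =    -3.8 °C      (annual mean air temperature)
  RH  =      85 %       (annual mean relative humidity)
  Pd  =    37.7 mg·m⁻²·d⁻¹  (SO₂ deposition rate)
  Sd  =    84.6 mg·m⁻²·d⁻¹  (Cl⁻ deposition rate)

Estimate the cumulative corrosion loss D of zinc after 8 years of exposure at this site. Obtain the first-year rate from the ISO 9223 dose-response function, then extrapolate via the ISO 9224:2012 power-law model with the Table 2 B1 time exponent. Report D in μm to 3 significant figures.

zinc: T≤10 °C ⇒ hinge +0.038·(-3.8−10) = -0.5244
  sulphur-dioxide contribution → 1.882 μm/a
  chloride contribution → 0.3138 μm/a
  total first-year rate 2.195 μm/a
ISO 9224: D(t) = r_corr · t^b with b = 0.813 (zinc, B1)
  D(8) = 2.195 × 8^0.813 = 2.195 × 5.423 = 11.91 μm

D(8) = 11.9 μm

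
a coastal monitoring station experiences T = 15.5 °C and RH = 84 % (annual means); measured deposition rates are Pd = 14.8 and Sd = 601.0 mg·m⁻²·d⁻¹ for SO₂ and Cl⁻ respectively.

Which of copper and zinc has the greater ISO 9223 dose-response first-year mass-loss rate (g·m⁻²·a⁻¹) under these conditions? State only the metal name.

zinc

copper: T>10 °C ⇒ hinge -0.080·(15.5−10) = -0.4400
  sulphur-dioxide contribution → 0.9768 μm/a
  chloride contribution → 2.536 μm/a
  ⇒ r_corr(copper) = 3.513 μm/a
  mass loss = 3.513 μm/a × 8.96 g/cm³ = 31.48 g·m⁻²·a⁻¹
zinc: f(T) = -0.071·(T−10) [T>10 °C] = -0.3905
  sulphur-dioxide contribution → 1.362 μm/a
  chloride contribution → 4.909 μm/a
  ⇒ r_corr(zinc) = 6.271 μm/a
  mass loss = 6.271 μm/a × 7.14 g/cm³ = 44.77 g·m⁻²·a⁻¹
Ordering by g·m⁻²·a⁻¹: zinc (44.8) > copper (31.5)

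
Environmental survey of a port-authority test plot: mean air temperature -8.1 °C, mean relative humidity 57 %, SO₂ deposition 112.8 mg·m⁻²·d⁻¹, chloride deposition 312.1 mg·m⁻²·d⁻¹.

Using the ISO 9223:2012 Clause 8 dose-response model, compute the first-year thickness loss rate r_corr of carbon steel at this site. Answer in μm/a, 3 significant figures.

carbon steel: temperature factor f = +0.150·(-18.1) = -2.7150
  SO₂ term: 1.77·112.8^0.52·exp(0.02·57-2.7150) = 4.277
  Cl⁻ term: 0.102·312.1^0.62·exp(0.033·57+0.04·-8.1) = 17.03
  sum: 4.277 + 17.03 → r_corr = 21.31 μm/a

r_corr = 21.3 μm/a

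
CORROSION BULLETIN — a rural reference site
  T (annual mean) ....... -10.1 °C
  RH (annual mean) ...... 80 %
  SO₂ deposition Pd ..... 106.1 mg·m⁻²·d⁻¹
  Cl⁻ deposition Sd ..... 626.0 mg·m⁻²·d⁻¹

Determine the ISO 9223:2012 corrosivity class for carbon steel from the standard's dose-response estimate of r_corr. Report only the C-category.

C4

carbon steel: temperature factor f = +0.150·(-20.1) = -3.0150
  sulphur-dioxide contribution → 4.862 μm/a
  chloride contribution → 51.71 μm/a
  total first-year rate 56.57 μm/a
ISO 9223 Table 2 (carbon steel): 50 < 56.6 ≤ 80 μm/a ⇒ C4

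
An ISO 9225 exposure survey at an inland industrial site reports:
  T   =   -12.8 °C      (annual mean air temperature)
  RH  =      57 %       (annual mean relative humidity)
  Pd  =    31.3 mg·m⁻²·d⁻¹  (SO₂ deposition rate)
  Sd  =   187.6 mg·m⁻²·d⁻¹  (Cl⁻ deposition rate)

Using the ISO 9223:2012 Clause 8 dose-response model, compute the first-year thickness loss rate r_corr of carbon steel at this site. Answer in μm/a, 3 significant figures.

carbon steel: T≤10 °C ⇒ hinge +0.150·(-12.8−10) = -3.4200
  sulphur-dioxide contribution → 1.085 μm/a
  chloride contribution → 10.29 μm/a
  ⇒ r_corr(carbon steel) = 11.38 μm/a

r_corr = 11.4 μm/a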